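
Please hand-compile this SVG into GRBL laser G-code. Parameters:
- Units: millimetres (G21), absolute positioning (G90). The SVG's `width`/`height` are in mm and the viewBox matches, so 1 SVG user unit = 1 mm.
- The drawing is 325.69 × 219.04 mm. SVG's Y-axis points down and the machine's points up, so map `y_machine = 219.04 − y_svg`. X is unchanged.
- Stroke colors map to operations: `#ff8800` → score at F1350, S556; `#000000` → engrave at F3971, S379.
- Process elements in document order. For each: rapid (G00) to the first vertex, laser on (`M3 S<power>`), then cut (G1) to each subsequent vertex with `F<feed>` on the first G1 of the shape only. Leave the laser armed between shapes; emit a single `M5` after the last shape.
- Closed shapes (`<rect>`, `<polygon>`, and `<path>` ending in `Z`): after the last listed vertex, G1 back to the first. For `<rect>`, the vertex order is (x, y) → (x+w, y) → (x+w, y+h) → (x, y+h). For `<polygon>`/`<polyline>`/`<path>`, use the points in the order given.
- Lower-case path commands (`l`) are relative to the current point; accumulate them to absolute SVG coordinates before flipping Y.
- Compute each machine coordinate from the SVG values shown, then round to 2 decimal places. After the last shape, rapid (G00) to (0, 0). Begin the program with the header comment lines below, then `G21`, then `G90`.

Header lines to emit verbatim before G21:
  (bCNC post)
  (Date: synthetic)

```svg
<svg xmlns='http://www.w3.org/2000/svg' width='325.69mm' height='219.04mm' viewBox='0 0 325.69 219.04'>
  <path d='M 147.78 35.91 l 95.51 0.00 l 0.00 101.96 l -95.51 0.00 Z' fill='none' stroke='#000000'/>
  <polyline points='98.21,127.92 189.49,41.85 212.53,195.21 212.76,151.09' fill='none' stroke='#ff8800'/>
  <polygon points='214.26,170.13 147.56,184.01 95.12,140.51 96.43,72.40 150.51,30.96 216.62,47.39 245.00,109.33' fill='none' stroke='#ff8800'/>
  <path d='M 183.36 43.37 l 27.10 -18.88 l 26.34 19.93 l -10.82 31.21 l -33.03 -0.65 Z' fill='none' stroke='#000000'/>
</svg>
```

(bCNC post)
(Date: synthetic)
G21
G90
G00 X147.78 Y183.13
M3 S379
G1 X243.29 Y183.13 F3971
G1 X243.29 Y81.17
G1 X147.78 Y81.17
G1 X147.78 Y183.13
G00 X98.21 Y91.12
M3 S556
G1 X189.49 Y177.19 F1350
G1 X212.53 Y23.83
G1 X212.76 Y67.95
G00 X214.26 Y48.91
M3 S556
G1 X147.56 Y35.03 F1350
G1 X95.12 Y78.53
G1 X96.43 Y146.64
G1 X150.51 Y188.08
G1 X216.62 Y171.65
G1 X245.00 Y109.71
G1 X214.26 Y48.91
G00 X183.36 Y175.67
M3 S379
G1 X210.46 Y194.55 F3971
G1 X236.80 Y174.62
G1 X225.98 Y143.41
G1 X192.95 Y144.06
G1 X183.36 Y175.67
M5
G00 X0.00 Y0.00

Since the viewBox matches the mm dimensions, user units are millimetres directly. The only transform is the Y-flip y_m = 219.04 − y_svg.

Shape 1 is a rectangle drawn with `<path>`. Its stroke #000000 means engrave at S379, F3971. After flipping Y the toolpath is (147.78,183.13) → (243.29,183.13) → (243.29,81.17) → (147.78,81.17) → (147.78,183.13), returning to the start.

Shape 2 is a open polyline drawn with `<polyline>`. Its stroke #ff8800 means score at S556, F1350. After flipping Y the toolpath is (98.21,91.12) → (189.49,177.19) → (212.53,23.83) → (212.76,67.95).

Shape 3 is a regular polygon drawn with `<polygon>`. Its stroke #ff8800 means score at S556, F1350. After flipping Y the toolpath is (214.26,48.91) → (147.56,35.03) → (95.12,78.53) → (96.43,146.64) → (150.51,188.08) → (216.62,171.65) → (245.00,109.71) → (214.26,48.91), returning to the start.

Shape 4 is a regular polygon drawn with `<path>`. Its stroke #000000 means engrave at S379, F3971. After flipping Y the toolpath is (183.36,175.67) → (210.46,194.55) → (236.80,174.62) → (225.98,143.41) → (192.95,144.06) → (183.36,175.67), returning to the start.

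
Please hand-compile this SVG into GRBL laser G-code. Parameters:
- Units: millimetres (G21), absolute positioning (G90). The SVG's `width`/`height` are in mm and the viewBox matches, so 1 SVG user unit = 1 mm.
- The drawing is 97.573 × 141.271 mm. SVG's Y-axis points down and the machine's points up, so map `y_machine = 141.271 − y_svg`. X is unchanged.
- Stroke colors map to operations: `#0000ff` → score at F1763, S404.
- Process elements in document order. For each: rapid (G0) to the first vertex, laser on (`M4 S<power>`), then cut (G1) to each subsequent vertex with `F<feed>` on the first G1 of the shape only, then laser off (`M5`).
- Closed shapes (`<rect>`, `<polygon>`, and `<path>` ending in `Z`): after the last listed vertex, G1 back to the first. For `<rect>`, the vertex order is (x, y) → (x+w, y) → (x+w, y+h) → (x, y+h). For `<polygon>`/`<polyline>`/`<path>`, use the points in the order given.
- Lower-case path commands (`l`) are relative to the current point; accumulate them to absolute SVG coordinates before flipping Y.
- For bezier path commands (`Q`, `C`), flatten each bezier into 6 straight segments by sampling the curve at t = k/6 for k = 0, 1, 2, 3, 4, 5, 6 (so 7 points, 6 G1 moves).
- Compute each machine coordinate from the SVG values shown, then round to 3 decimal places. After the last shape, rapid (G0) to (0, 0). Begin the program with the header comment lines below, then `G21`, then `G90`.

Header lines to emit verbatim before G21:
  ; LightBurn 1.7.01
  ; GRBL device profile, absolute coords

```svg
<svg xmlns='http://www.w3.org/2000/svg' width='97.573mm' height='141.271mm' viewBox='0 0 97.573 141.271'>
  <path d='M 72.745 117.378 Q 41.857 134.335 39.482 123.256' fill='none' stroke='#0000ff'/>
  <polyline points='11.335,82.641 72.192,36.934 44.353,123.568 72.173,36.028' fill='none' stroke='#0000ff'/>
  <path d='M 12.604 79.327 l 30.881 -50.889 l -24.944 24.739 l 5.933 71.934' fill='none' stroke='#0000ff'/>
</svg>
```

; LightBurn 1.7.01
; GRBL device profile, absolute coords
G21
G90
G0 X72.745 Y23.893
M4 S404
G1 X63.241 Y19.019 F1763
G1 X55.321 Y15.703
G1 X48.985 Y13.945
G1 X44.233 Y13.744
G1 X41.066 Y15.101
G1 X39.482 Y18.015
M5
G0 X11.335 Y58.630
M4 S404
G1 X72.192 Y104.337 F1763
G1 X44.353 Y17.703
G1 X72.173 Y105.243
M5
G0 X12.604 Y61.944
M4 S404
G1 X43.485 Y112.833 F1763
G1 X18.541 Y88.094
G1 X24.474 Y16.160
M5
G0 X0.000 Y0.000

viewBox `0 0 97.573 141.271` with mm width/height → 1 unit = 1 mm. Flip: y_m = 141.271 − y_svg.

**Shape 1** — `<path>` quadratic bezier, stroke `#0000ff` → score (S404, F1763). Control points (SVG): P0=(72.745,117.378), P1=(41.857,134.335), P2=(39.482,123.256); sampled at t=k/6. Machine vertices: (72.745,23.893) → (63.241,19.019) → (55.321,15.703) → (48.985,13.945) → (44.233,13.744) → (41.066,15.101) → (39.482,18.015). Open path.

**Shape 2** — `<polyline>` open polyline, stroke `#0000ff` → score (S404, F1763). Machine vertices: (11.335,58.630) → (72.192,104.337) → (44.353,17.703) → (72.173,105.243). Open path.

**Shape 3** — `<path>` open polyline, stroke `#0000ff` → score (S404, F1763). Machine vertices: (12.604,61.944) → (43.485,112.833) → (18.541,88.094) → (24.474,16.160). Open path.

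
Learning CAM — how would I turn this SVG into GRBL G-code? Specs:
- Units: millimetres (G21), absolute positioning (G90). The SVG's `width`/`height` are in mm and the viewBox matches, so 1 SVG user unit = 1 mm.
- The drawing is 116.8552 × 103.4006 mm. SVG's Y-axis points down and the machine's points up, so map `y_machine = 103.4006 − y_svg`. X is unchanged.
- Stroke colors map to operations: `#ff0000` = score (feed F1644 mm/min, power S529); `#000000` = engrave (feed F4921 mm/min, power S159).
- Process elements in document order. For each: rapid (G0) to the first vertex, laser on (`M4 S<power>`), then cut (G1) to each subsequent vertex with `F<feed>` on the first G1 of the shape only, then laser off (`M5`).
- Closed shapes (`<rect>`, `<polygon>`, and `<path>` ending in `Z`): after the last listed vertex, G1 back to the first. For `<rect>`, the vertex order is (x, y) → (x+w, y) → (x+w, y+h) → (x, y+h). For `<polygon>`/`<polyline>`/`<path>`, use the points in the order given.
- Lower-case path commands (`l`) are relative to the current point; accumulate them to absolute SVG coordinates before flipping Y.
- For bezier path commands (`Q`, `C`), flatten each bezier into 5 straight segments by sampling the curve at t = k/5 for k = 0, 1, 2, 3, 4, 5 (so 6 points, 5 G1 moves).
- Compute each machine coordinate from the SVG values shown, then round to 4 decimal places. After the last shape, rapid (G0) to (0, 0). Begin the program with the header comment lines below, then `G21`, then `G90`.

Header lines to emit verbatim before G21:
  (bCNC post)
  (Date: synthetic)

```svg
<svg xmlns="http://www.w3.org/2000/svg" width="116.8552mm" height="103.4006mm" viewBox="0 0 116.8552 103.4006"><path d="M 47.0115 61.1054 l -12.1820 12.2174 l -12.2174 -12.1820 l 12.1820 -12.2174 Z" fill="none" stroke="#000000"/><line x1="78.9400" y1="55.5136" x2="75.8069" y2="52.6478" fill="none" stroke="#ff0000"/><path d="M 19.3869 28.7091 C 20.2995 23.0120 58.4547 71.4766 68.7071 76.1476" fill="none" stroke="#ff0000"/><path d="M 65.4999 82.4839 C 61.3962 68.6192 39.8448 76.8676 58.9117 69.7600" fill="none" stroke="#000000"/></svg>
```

Since the viewBox matches the mm dimensions, user units are millimetres directly. The only transform is the Y-flip y_m = 103.4006 − y_svg.

Shape 1 is a regular polygon drawn with `<path>`. Its stroke #000000 means engrave at S159, F4921. After flipping Y the toolpath is (47.0115,42.2952) → (34.8295,30.0778) → (22.6121,42.2598) → (34.7941,54.4772) → (47.0115,42.2952), returning to the start.

Shape 2 is a line segment drawn with `<line>`. Its stroke #ff0000 means score at S529, F1644. After flipping Y the toolpath is (78.9400,47.8870) → (75.8069,50.7528).

Shape 3 is a cubic bezier drawn with `<path>`. Its stroke #ff0000 means score at S529, F1644. After flipping Y the toolpath is (19.3869,74.6915) → (23.8824,72.3940) → (34.1892,61.7995) → (47.1802,47.6100) → (59.7285,34.5272) → (68.7071,27.2530).

Shape 4 is a cubic bezier drawn with `<path>`. Its stroke #000000 means engrave at S159, F4921. After flipping Y the toolpath is (65.4999,20.9167) → (61.4085,26.8817) → (55.9168,29.3381) → (51.8120,30.0843) → (51.8812,30.9190) → (58.9117,33.6406).

(bCNC post)
(Date: synthetic)
G21
G90
G0 X47.0115 Y42.2952
M4 S159
G1 X34.8295 Y30.0778 F4921
G1 X22.6121 Y42.2598
G1 X34.7941 Y54.4772
G1 X47.0115 Y42.2952
M5
G0 X78.9400 Y47.8870
M4 S529
G1 X75.8069 Y50.7528 F1644
M5
G0 X19.3869 Y74.6915
M4 S529
G1 X23.8824 Y72.3940 F1644
G1 X34.1892 Y61.7995
G1 X47.1802 Y47.6100
G1 X59.7285 Y34.5272
G1 X68.7071 Y27.2530
M5
G0 X65.4999 Y20.9167
M4 S159
G1 X61.4085 Y26.8817 F4921
G1 X55.9168 Y29.3381
G1 X51.8120 Y30.0843
G1 X51.8812 Y30.9190
G1 X58.9117 Y33.6406
M5
G0 X0.0000 Y0.0000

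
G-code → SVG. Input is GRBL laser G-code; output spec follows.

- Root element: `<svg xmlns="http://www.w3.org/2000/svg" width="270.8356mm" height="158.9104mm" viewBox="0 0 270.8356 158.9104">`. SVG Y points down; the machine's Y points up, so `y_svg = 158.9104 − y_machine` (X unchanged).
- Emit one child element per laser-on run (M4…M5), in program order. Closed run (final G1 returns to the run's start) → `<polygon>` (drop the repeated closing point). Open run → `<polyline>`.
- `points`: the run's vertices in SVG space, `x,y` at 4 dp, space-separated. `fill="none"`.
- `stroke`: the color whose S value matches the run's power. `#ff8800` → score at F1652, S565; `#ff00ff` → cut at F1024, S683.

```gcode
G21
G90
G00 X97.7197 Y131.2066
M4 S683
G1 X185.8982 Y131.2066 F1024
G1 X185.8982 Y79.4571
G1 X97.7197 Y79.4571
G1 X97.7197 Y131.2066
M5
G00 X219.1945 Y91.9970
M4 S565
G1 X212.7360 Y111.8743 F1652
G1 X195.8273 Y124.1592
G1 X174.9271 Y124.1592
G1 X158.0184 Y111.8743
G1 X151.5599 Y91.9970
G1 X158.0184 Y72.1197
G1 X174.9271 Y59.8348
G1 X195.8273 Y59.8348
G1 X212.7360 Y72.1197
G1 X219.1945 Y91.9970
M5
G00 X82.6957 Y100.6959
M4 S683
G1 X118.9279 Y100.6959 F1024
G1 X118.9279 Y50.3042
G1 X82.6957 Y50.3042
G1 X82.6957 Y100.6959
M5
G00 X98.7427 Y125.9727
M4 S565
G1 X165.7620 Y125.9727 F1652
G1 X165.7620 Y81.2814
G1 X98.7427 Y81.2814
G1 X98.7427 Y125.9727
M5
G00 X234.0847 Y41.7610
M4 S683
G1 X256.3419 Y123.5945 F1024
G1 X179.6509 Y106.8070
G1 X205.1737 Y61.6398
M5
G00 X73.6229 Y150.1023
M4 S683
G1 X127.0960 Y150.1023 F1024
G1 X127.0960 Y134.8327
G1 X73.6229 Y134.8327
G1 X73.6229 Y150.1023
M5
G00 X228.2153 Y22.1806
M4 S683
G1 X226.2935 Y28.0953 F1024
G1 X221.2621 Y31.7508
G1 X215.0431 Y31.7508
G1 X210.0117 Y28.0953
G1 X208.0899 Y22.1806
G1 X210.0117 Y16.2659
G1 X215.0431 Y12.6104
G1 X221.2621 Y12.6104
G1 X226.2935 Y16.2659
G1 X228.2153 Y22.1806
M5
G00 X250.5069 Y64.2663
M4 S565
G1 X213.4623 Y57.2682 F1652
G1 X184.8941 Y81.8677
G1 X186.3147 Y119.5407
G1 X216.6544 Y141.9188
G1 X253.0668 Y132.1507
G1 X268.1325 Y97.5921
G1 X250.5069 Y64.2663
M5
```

y_svg = 158.9104 − y_m.

[1] S683→`#ff00ff` (cut); closed run; points: 97.7197,27.7038 185.8982,27.7038 185.8982,79.4533 97.7197,79.4533

[2] S565→`#ff8800` (score); closed run; points: 219.1945,66.9134 212.7360,47.0361 195.8273,34.7512 174.9271,34.7512 158.0184,47.0361 151.5599,66.9134 158.0184,86.7907 174.9271,99.0756 195.8273,99.0756 212.7360,86.7907

[3] S683→`#ff00ff` (cut); closed run; points: 82.6957,58.2145 118.9279,58.2145 118.9279,108.6062 82.6957,108.6062

[4] S565→`#ff8800` (score); closed run; points: 98.7427,32.9377 165.7620,32.9377 165.7620,77.6290 98.7427,77.6290

[5] S683→`#ff00ff` (cut); open run; points: 234.0847,117.1494 256.3419,35.3159 179.6509,52.1034 205.1737,97.2706

[6] S683→`#ff00ff` (cut); closed run; points: 73.6229,8.8081 127.0960,8.8081 127.0960,24.0777 73.6229,24.0777

[7] S683→`#ff00ff` (cut); closed run; points: 228.2153,136.7298 226.2935,130.8151 221.2621,127.1596 215.0431,127.1596 210.0117,130.8151 208.0899,136.7298 210.0117,142.6445 215.0431,146.3000 221.2621,146.3000 226.2935,142.6445

[8] S565→`#ff8800` (score); closed run; points: 250.5069,94.6441 213.4623,101.6422 184.8941,77.0427 186.3147,39.3697 216.6544,16.9916 253.0668,26.7597 268.1325,61.3183

<svg xmlns="http://www.w3.org/2000/svg" width="270.8356mm" height="158.9104mm" viewBox="0 0 270.8356 158.9104">
  <polygon points="97.7197,27.7038 185.8982,27.7038 185.8982,79.4533 97.7197,79.4533" fill="none" stroke="#ff00ff"/>
  <polygon points="219.1945,66.9134 212.7360,47.0361 195.8273,34.7512 174.9271,34.7512 158.0184,47.0361 151.5599,66.9134 158.0184,86.7907 174.9271,99.0756 195.8273,99.0756 212.7360,86.7907" fill="none" stroke="#ff8800"/>
  <polygon points="82.6957,58.2145 118.9279,58.2145 118.9279,108.6062 82.6957,108.6062" fill="none" stroke="#ff00ff"/>
  <polygon points="98.7427,32.9377 165.7620,32.9377 165.7620,77.6290 98.7427,77.6290" fill="none" stroke="#ff8800"/>
  <polyline points="234.0847,117.1494 256.3419,35.3159 179.6509,52.1034 205.1737,97.2706" fill="none" stroke="#ff00ff"/>
  <polygon points="73.6229,8.8081 127.0960,8.8081 127.0960,24.0777 73.6229,24.0777" fill="none" stroke="#ff00ff"/>
  <polygon points="228.2153,136.7298 226.2935,130.8151 221.2621,127.1596 215.0431,127.1596 210.0117,130.8151 208.0899,136.7298 210.0117,142.6445 215.0431,146.3000 221.2621,146.3000 226.2935,142.6445" fill="none" stroke="#ff00ff"/>
  <polygon points="250.5069,94.6441 213.4623,101.6422 184.8941,77.0427 186.3147,39.3697 216.6544,16.9916 253.0668,26.7597 268.1325,61.3183" fill="none" stroke="#ff8800"/>
</svg>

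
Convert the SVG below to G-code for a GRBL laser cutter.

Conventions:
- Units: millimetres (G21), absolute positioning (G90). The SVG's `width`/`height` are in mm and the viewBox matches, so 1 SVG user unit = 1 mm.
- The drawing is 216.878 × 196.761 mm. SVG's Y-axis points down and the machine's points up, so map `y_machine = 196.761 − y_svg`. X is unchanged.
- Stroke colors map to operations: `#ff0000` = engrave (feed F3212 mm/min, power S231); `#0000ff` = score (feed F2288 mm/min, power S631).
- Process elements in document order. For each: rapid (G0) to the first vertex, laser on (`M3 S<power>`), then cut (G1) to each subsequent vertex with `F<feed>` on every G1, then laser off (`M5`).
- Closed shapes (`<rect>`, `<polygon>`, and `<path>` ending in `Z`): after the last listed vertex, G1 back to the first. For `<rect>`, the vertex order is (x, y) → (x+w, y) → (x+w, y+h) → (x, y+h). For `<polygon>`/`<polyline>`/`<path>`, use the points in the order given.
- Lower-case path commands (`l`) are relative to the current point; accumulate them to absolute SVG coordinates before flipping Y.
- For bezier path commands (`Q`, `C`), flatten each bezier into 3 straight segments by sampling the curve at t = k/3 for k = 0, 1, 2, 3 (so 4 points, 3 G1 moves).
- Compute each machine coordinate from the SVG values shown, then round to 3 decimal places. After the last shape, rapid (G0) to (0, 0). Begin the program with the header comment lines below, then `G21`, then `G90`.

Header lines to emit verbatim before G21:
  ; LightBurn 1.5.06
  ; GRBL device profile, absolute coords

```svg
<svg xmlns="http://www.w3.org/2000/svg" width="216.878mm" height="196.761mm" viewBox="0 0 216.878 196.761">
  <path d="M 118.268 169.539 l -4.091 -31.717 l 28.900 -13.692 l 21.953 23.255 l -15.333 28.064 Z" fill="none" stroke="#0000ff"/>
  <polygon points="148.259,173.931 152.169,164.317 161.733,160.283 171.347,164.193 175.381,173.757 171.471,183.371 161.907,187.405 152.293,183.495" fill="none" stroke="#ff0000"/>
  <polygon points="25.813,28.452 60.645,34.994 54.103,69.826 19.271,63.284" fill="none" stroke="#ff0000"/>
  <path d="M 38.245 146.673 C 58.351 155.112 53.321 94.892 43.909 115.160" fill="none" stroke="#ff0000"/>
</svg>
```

; LightBurn 1.5.06
; GRBL device profile, absolute coords
G21
G90
G0 X118.268 Y27.222
M3 S631
G1 X114.177 Y58.939 F2288
G1 X143.077 Y72.631 F2288
G1 X165.030 Y49.376 F2288
G1 X149.697 Y21.312 F2288
G1 X118.268 Y27.222 F2288
M5
G0 X148.259 Y22.830
M3 S231
G1 X152.169 Y32.444 F3212
G1 X161.733 Y36.478 F3212
G1 X171.347 Y32.568 F3212
G1 X175.381 Y23.004 F3212
G1 X171.471 Y13.390 F3212
G1 X161.907 Y9.356 F3212
G1 X152.293 Y13.266 F3212
G1 X148.259 Y22.830 F3212
M5
G0 X25.813 Y168.309
M3 S231
G1 X60.645 Y161.767 F3212
G1 X54.103 Y126.935 F3212
G1 X19.271 Y133.477 F3212
G1 X25.813 Y168.309 F3212
M5
G0 X38.245 Y50.088
M3 S231
G1 X50.741 Y59.011 F3212
G1 X51.092 Y80.564 F3212
G1 X43.909 Y81.601 F3212
M5
G0 X0.000 Y0.000

Since the viewBox matches the mm dimensions, user units are millimetres directly. The only transform is the Y-flip y_m = 196.761 − y_svg.

Shape 1 is a regular polygon drawn with `<path>`. Its stroke #0000ff means score at S631, F2288. After flipping Y the toolpath is (118.268,27.222) → (114.177,58.939) → (143.077,72.631) → (165.030,49.376) → (149.697,21.312) → (118.268,27.222), returning to the start.

Shape 2 is a regular polygon drawn with `<polygon>`. Its stroke #ff0000 means engrave at S231, F3212. After flipping Y the toolpath is (148.259,22.830) → (152.169,32.444) → (161.733,36.478) → (171.347,32.568) → (175.381,23.004) → (171.471,13.390) → (161.907,9.356) → (152.293,13.266) → (148.259,22.830), returning to the start.

Shape 3 is a regular polygon drawn with `<polygon>`. Its stroke #ff0000 means engrave at S231, F3212. After flipping Y the toolpath is (25.813,168.309) → (60.645,161.767) → (54.103,126.935) → (19.271,133.477) → (25.813,168.309), returning to the start.

Shape 4 is a cubic bezier drawn with `<path>`. Its stroke #ff0000 means engrave at S231, F3212. After flipping Y the toolpath is (38.245,50.088) → (50.741,59.011) → (51.092,80.564) → (43.909,81.601).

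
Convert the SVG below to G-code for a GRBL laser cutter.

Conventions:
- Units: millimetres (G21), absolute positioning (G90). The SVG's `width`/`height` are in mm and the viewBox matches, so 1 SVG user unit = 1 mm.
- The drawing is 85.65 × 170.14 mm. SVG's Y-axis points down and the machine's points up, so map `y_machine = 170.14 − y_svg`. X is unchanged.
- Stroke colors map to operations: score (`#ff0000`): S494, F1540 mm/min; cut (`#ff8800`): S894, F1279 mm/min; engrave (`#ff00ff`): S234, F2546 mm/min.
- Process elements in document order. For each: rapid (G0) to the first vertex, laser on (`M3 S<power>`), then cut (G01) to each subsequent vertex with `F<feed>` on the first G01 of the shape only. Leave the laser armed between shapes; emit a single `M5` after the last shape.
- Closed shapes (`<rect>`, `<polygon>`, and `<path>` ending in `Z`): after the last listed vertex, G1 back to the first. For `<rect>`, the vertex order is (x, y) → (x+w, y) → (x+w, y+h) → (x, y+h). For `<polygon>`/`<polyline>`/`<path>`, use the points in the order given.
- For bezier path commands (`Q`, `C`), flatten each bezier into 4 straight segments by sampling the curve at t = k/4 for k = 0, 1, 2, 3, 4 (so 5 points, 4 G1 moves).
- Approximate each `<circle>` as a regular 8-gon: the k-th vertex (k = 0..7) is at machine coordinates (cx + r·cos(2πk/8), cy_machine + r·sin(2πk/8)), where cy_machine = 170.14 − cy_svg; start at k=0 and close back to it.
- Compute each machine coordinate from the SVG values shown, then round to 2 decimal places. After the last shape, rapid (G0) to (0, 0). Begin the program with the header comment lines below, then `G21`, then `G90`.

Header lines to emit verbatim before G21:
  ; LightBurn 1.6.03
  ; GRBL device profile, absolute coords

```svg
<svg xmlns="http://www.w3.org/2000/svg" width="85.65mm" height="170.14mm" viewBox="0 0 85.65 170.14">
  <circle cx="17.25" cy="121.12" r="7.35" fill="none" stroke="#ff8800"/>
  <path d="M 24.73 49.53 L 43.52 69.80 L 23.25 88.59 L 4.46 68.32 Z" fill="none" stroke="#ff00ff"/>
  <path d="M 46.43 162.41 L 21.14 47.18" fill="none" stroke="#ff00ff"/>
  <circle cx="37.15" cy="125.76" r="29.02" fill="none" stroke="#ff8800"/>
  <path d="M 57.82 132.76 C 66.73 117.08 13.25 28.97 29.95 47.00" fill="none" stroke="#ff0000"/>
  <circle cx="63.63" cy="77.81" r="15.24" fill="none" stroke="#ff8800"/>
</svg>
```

1 u = 1 mm; y_m = 170.14 − y.

[1] `<circle>` circle, #ff8800→cut S894 F1279: (24.60,49.02) → (22.45,54.22) → (17.25,56.37) → (12.05,54.22) → (9.90,49.02) → (12.05,43.82) → (17.25,41.67) → (22.45,43.82) → (24.60,49.02) (closed)

[2] `<path>` regular polygon, #ff00ff→engrave S234 F2546: (24.73,120.61) → (43.52,100.34) → (23.25,81.55) → (4.46,101.82) → (24.73,120.61) (closed)

[3] `<path>` line segment, #ff00ff→engrave S234 F2546: (46.43,7.73) → (21.14,122.96)

[4] `<circle>` circle, #ff8800→cut S894 F1279: (66.17,44.38) → (57.67,64.90) → (37.15,73.40) → (16.63,64.90) → (8.13,44.38) → (16.63,23.86) → (37.15,15.36) → (57.67,23.86) → (66.17,44.38) (closed)

[5] `<path>` cubic bezier, #ff0000→score S494 F1540: (57.82,37.38) → (54.88,59.93) → (40.96,92.90) → (28.51,119.55) → (29.95,123.14)

[6] `<circle>` circle, #ff8800→cut S894 F1279: (78.87,92.33) → (74.41,103.11) → (63.63,107.57) → (52.85,103.11) → (48.39,92.33) → (52.85,81.55) → (63.63,77.09) → (74.41,81.55) → (78.87,92.33) (closed)

; LightBurn 1.6.03
; GRBL device profile, absolute coords
G21
G90
G0 X24.60 Y49.02
M3 S894
G01 X22.45 Y54.22 F1279
G01 X17.25 Y56.37
G01 X12.05 Y54.22
G01 X9.90 Y49.02
G01 X12.05 Y43.82
G01 X17.25 Y41.67
G01 X22.45 Y43.82
G01 X24.60 Y49.02
G0 X24.73 Y120.61
M3 S234
G01 X43.52 Y100.34 F2546
G01 X23.25 Y81.55
G01 X4.46 Y101.82
G01 X24.73 Y120.61
G0 X46.43 Y7.73
M3 S234
G01 X21.14 Y122.96 F2546
G0 X66.17 Y44.38
M3 S894
G01 X57.67 Y64.90 F1279
G01 X37.15 Y73.40
G01 X16.63 Y64.90
G01 X8.13 Y44.38
G01 X16.63 Y23.86
G01 X37.15 Y15.36
G01 X57.67 Y23.86
G01 X66.17 Y44.38
G0 X57.82 Y37.38
M3 S494
G01 X54.88 Y59.93 F1540
G01 X40.96 Y92.90
G01 X28.51 Y119.55
G01 X29.95 Y123.14
G0 X78.87 Y92.33
M3 S894
G01 X74.41 Y103.11 F1279
G01 X63.63 Y107.57
G01 X52.85 Y103.11
G01 X48.39 Y92.33
G01 X52.85 Y81.55
G01 X63.63 Y77.09
G01 X74.41 Y81.55
G01 X78.87 Y92.33
M5
G0 X0.00 Y0.00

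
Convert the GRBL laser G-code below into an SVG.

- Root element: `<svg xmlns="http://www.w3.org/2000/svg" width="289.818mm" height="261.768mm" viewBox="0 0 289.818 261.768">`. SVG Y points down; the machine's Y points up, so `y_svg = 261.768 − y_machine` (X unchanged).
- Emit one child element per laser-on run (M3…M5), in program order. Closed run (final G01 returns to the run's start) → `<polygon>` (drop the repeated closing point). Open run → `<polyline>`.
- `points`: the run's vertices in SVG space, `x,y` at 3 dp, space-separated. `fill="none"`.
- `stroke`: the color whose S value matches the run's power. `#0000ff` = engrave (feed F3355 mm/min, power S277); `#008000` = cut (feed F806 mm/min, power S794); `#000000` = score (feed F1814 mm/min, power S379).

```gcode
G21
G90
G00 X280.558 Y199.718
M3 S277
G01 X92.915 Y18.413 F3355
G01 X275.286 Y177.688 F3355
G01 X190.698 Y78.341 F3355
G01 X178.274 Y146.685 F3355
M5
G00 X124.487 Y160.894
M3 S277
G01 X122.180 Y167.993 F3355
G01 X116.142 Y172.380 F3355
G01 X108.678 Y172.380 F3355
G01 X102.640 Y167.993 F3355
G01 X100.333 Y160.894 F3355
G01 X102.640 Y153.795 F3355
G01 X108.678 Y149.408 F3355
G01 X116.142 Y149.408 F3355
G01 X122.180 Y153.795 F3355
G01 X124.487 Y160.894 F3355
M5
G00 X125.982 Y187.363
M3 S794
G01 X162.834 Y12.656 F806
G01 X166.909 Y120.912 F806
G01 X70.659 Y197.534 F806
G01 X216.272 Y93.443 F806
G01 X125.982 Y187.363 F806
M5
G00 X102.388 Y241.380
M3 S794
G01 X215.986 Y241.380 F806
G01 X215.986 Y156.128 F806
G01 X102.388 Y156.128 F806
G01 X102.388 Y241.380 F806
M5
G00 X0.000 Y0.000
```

y_svg = 261.768 − y_m.

[1] S277→`#0000ff` (engrave); open run; points: 280.558,62.050 92.915,243.355 275.286,84.080 190.698,183.427 178.274,115.083

[2] S277→`#0000ff` (engrave); closed run; points: 124.487,100.874 122.180,93.775 116.142,89.388 108.678,89.388 102.640,93.775 100.333,100.874 102.640,107.973 108.678,112.360 116.142,112.360 122.180,107.973

[3] S794→`#008000` (cut); closed run; points: 125.982,74.405 162.834,249.112 166.909,140.856 70.659,64.234 216.272,168.325

[4] S794→`#008000` (cut); closed run; points: 102.388,20.388 215.986,20.388 215.986,105.640 102.388,105.640

<svg xmlns="http://www.w3.org/2000/svg" width="289.818mm" height="261.768mm" viewBox="0 0 289.818 261.768">
  <polyline points="280.558,62.050 92.915,243.355 275.286,84.080 190.698,183.427 178.274,115.083" fill="none" stroke="#0000ff"/>
  <polygon points="124.487,100.874 122.180,93.775 116.142,89.388 108.678,89.388 102.640,93.775 100.333,100.874 102.640,107.973 108.678,112.360 116.142,112.360 122.180,107.973" fill="none" stroke="#0000ff"/>
  <polygon points="125.982,74.405 162.834,249.112 166.909,140.856 70.659,64.234 216.272,168.325" fill="none" stroke="#008000"/>
  <polygon points="102.388,20.388 215.986,20.388 215.986,105.640 102.388,105.640" fill="none" stroke="#008000"/>
</svg>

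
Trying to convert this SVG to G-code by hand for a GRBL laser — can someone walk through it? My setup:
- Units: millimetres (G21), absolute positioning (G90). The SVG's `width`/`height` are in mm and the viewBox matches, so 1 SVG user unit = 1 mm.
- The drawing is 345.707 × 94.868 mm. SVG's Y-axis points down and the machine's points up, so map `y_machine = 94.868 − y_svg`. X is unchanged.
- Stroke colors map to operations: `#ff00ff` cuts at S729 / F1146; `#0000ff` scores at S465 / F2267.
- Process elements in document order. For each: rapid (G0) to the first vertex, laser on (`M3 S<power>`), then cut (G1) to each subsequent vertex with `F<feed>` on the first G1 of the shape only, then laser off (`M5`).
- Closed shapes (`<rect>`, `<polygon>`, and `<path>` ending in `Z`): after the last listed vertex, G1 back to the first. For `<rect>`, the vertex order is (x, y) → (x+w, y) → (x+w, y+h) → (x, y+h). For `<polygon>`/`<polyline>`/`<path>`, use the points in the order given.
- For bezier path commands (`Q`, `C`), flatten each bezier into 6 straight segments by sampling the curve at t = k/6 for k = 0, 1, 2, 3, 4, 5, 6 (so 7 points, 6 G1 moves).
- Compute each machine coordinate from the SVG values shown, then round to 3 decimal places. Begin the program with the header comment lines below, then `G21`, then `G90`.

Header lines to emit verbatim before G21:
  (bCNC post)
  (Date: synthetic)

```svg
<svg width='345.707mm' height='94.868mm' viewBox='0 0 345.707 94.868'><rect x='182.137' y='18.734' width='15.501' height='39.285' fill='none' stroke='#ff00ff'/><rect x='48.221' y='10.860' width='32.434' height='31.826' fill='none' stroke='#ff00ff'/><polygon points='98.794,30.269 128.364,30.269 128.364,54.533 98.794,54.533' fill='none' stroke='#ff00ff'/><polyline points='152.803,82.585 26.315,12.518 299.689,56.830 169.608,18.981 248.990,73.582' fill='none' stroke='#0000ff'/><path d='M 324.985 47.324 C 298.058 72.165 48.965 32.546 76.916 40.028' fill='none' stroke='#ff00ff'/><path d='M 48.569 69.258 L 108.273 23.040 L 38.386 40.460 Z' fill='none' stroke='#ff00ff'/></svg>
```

viewBox `0 0 345.707 94.868` with mm width/height → 1 unit = 1 mm. Flip: y_m = 94.868 − y_svg.

**Shape 1** — `<rect>` rectangle, stroke `#ff00ff` → cut (S729, F1146). Machine vertices: (182.137,76.134) → (197.638,76.134) → (197.638,36.849) → (182.137,36.849) → (182.137,76.134). Closed: final G1 returns to the first vertex.

**Shape 2** — `<rect>` rectangle, stroke `#ff00ff` → cut (S729, F1146). Machine vertices: (48.221,84.008) → (80.655,84.008) → (80.655,52.182) → (48.221,52.182) → (48.221,84.008). Closed: final G1 returns to the first vertex.

**Shape 3** — `<polygon>` rectangle, stroke `#ff00ff` → cut (S729, F1146). Machine vertices: (98.794,64.599) → (128.364,64.599) → (128.364,40.335) → (98.794,40.335) → (98.794,64.599). Closed: final G1 returns to the first vertex.

**Shape 4** — `<polyline>` open polyline, stroke `#0000ff` → score (S465, F2267). Machine vertices: (152.803,12.283) → (26.315,82.350) → (299.689,38.038) → (169.608,75.887) → (248.990,21.286). Open path.

**Shape 5** — `<path>` cubic bezier, stroke `#ff00ff` → cut (S729, F1146). Control points (SVG): P0=(324.985,47.324), P1=(298.058,72.165), P2=(48.965,32.546), P3=(76.916,40.028); sampled at t=k/6. Machine vertices: (324.985,47.544) → (295.319,39.979) → (242.492,40.058) → (180.371,44.682) → (122.824,50.754) → (83.716,55.172) → (76.916,54.840). Open path.

**Shape 6** — `<path>` closed polygon, stroke `#ff00ff` → cut (S729, F1146). Machine vertices: (48.569,25.610) → (108.273,71.828) → (38.386,54.408) → (48.569,25.610). Closed: final G1 returns to the first vertex.

(bCNC post)
(Date: synthetic)
G21
G90
G0 X182.137 Y76.134
M3 S729
G1 X197.638 Y76.134 F1146
G1 X197.638 Y36.849
G1 X182.137 Y36.849
G1 X182.137 Y76.134
M5
G0 X48.221 Y84.008
M3 S729
G1 X80.655 Y84.008 F1146
G1 X80.655 Y52.182
G1 X48.221 Y52.182
G1 X48.221 Y84.008
M5
G0 X98.794 Y64.599
M3 S729
G1 X128.364 Y64.599 F1146
G1 X128.364 Y40.335
G1 X98.794 Y40.335
G1 X98.794 Y64.599
M5
G0 X152.803 Y12.283
M3 S465
G1 X26.315 Y82.350 F2267
G1 X299.689 Y38.038
G1 X169.608 Y75.887
G1 X248.990 Y21.286
M5
G0 X324.985 Y47.544
M3 S729
G1 X295.319 Y39.979 F1146
G1 X242.492 Y40.058
G1 X180.371 Y44.682
G1 X122.824 Y50.754
G1 X83.716 Y55.172
G1 X76.916 Y54.840
M5
G0 X48.569 Y25.610
M3 S729
G1 X108.273 Y71.828 F1146
G1 X38.386 Y54.408
G1 X48.569 Y25.610
M5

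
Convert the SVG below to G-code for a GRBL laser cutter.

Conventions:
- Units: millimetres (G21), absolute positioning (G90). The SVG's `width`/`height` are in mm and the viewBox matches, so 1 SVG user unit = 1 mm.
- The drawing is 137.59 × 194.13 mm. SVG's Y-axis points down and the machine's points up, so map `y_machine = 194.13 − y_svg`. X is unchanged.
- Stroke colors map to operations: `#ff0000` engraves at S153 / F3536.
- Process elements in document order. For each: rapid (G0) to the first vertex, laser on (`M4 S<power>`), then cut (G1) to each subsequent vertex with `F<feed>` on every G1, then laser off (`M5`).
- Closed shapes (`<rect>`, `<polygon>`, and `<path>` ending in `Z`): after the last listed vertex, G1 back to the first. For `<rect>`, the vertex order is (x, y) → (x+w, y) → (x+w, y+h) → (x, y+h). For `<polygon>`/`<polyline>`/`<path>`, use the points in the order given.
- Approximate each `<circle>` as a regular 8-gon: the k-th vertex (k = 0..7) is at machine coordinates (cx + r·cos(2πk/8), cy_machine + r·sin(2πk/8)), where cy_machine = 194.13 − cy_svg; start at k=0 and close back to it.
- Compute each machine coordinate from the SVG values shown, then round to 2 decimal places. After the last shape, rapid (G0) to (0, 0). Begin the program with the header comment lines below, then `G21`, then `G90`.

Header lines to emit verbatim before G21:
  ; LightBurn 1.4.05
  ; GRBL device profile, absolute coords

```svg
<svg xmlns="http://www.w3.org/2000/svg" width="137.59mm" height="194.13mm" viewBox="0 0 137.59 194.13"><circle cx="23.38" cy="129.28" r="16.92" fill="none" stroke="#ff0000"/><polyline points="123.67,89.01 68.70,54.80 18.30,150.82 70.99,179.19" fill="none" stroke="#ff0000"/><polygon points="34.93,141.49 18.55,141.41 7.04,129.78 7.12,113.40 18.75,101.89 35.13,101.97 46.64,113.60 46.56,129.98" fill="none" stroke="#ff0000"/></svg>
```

; LightBurn 1.4.05
; GRBL device profile, absolute coords
G21
G90
G0 X40.30 Y64.85
M4 S153
G1 X35.34 Y76.81 F3536
G1 X23.38 Y81.77 F3536
G1 X11.42 Y76.81 F3536
G1 X6.46 Y64.85 F3536
G1 X11.42 Y52.89 F3536
G1 X23.38 Y47.93 F3536
G1 X35.34 Y52.89 F3536
G1 X40.30 Y64.85 F3536
M5
G0 X123.67 Y105.12
M4 S153
G1 X68.70 Y139.33 F3536
G1 X18.30 Y43.31 F3536
G1 X70.99 Y14.94 F3536
M5
G0 X34.93 Y52.64
M4 S153
G1 X18.55 Y52.72 F3536
G1 X7.04 Y64.35 F3536
G1 X7.12 Y80.73 F3536
G1 X18.75 Y92.24 F3536
G1 X35.13 Y92.16 F3536
G1 X46.64 Y80.53 F3536
G1 X46.56 Y64.15 F3536
G1 X34.93 Y52.64 F3536
M5
G0 X0.00 Y0.00

1 u = 1 mm; y_m = 194.13 − y.

[1] `<circle>` circle, #ff0000→engrave S153 F3536: (40.30,64.85) → (35.34,76.81) → (23.38,81.77) → (11.42,76.81) → (6.46,64.85) → (11.42,52.89) → (23.38,47.93) → (35.34,52.89) → (40.30,64.85) (closed)

[2] `<polyline>` open polyline, #ff0000→engrave S153 F3536: (123.67,105.12) → (68.70,139.33) → (18.30,43.31) → (70.99,14.94)

[3] `<polygon>` regular polygon, #ff0000→engrave S153 F3536: (34.93,52.64) → (18.55,52.72) → (7.04,64.35) → (7.12,80.73) → (18.75,92.24) → (35.13,92.16) → (46.64,80.53) → (46.56,64.15) → (34.93,52.64) (closed)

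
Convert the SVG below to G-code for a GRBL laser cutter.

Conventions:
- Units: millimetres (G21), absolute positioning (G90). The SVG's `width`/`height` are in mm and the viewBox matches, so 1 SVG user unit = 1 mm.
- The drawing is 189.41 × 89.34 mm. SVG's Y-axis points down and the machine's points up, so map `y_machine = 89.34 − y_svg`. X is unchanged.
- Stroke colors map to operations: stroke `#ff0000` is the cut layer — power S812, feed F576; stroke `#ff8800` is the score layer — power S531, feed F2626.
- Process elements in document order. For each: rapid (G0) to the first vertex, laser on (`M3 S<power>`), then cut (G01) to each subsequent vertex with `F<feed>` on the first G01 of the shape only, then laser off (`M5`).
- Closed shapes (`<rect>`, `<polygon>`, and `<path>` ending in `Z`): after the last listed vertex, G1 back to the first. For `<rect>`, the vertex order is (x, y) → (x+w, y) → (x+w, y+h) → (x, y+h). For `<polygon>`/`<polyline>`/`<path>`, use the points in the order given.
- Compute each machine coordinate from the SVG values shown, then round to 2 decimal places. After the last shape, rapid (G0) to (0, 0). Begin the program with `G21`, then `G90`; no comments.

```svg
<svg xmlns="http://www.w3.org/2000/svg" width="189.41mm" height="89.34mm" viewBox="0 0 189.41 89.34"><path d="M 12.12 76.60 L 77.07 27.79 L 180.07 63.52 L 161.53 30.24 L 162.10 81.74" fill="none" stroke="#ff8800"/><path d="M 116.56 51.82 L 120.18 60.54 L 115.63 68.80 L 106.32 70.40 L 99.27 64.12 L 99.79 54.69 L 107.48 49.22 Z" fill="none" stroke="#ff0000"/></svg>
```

1 u = 1 mm; y_m = 89.34 − y.

[1] `<path>` open polyline, #ff8800→score S531 F2626: (12.12,12.74) → (77.07,61.55) → (180.07,25.82) → (161.53,59.10) → (162.10,7.60)

[2] `<path>` regular polygon, #ff0000→cut S812 F576: (116.56,37.52) → (120.18,28.80) → (115.63,20.54) → (106.32,18.94) → (99.27,25.22) → (99.79,34.65) → (107.48,40.12) → (116.56,37.52) (closed)

G21
G90
G0 X12.12 Y12.74
M3 S531
G01 X77.07 Y61.55 F2626
G01 X180.07 Y25.82
G01 X161.53 Y59.10
G01 X162.10 Y7.60
M5
G0 X116.56 Y37.52
M3 S812
G01 X120.18 Y28.80 F576
G01 X115.63 Y20.54
G01 X106.32 Y18.94
G01 X99.27 Y25.22
G01 X99.79 Y34.65
G01 X107.48 Y40.12
G01 X116.56 Y37.52
M5
G0 X0.00 Y0.00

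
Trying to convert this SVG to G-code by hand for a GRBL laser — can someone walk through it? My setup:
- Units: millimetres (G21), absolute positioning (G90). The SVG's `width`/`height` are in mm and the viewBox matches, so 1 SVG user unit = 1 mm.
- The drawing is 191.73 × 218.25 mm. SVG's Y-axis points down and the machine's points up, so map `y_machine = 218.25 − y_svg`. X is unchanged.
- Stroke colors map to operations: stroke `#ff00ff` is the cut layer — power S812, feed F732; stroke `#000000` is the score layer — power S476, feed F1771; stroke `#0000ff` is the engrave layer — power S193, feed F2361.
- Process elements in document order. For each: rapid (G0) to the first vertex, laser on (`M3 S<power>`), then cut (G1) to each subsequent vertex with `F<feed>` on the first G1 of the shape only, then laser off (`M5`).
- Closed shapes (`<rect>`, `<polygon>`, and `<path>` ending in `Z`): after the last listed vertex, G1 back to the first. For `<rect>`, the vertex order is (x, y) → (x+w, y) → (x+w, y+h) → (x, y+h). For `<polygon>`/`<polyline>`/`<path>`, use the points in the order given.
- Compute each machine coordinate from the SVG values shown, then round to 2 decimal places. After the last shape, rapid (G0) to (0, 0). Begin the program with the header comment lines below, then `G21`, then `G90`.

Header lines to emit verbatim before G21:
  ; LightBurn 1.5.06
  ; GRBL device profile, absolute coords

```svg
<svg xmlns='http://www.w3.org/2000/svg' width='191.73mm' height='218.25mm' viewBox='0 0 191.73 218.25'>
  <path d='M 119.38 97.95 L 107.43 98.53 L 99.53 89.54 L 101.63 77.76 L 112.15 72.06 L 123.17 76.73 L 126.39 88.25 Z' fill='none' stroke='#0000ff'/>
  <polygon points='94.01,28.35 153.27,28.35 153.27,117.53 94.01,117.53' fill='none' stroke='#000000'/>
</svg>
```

Since the viewBox matches the mm dimensions, user units are millimetres directly. The only transform is the Y-flip y_m = 218.25 − y_svg.

Shape 1 is a regular polygon drawn with `<path>`. Its stroke #0000ff means engrave at S193, F2361. After flipping Y the toolpath is (119.38,120.30) → (107.43,119.72) → (99.53,128.71) → (101.63,140.49) → (112.15,146.19) → (123.17,141.52) → (126.39,130.00) → (119.38,120.30), returning to the start.

Shape 2 is a rectangle drawn with `<polygon>`. Its stroke #000000 means score at S476, F1771. After flipping Y the toolpath is (94.01,189.90) → (153.27,189.90) → (153.27,100.72) → (94.01,100.72) → (94.01,189.90), returning to the start.

; LightBurn 1.5.06
; GRBL device profile, absolute coords
G21
G90
G0 X119.38 Y120.30
M3 S193
G1 X107.43 Y119.72 F2361
G1 X99.53 Y128.71
G1 X101.63 Y140.49
G1 X112.15 Y146.19
G1 X123.17 Y141.52
G1 X126.39 Y130.00
G1 X119.38 Y120.30
M5
G0 X94.01 Y189.90
M3 S476
G1 X153.27 Y189.90 F1771
G1 X153.27 Y100.72
G1 X94.01 Y100.72
G1 X94.01 Y189.90
M5
G0 X0.00 Y0.00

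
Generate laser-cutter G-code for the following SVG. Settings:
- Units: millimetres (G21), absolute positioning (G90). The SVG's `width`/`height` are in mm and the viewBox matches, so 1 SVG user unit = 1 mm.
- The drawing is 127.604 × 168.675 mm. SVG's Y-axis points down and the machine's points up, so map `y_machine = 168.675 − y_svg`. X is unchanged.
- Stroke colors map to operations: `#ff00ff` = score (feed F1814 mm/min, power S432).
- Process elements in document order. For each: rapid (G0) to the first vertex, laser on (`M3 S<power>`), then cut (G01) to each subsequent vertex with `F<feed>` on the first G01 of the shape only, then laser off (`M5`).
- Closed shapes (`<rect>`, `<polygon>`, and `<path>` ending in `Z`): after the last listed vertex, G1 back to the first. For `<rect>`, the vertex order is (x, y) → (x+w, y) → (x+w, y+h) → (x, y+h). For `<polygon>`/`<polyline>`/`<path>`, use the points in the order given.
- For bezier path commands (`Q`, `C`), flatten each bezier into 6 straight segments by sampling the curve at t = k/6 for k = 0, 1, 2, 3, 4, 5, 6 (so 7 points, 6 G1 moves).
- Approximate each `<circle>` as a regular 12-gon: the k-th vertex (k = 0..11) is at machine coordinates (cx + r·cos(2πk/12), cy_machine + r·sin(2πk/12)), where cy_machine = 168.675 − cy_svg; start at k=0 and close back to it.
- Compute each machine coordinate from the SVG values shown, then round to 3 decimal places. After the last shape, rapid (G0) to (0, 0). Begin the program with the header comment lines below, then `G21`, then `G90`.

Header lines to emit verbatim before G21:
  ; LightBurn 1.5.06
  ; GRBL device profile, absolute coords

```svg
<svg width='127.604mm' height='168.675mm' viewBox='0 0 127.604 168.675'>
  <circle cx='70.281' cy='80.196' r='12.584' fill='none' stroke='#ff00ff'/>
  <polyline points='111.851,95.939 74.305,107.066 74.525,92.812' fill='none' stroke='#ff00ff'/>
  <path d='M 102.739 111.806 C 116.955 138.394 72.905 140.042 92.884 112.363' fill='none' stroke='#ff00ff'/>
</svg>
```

1 u = 1 mm; y_m = 168.675 − y.

[1] `<circle>` circle, #ff00ff→score S432 F1814: (82.865,88.479) → (81.179,94.771) → (76.573,99.377) → (70.281,101.063) → (63.989,99.377) → (59.383,94.771) → (57.697,88.479) → (59.383,82.187) → (63.989,77.581) → (70.281,75.895) → (76.573,77.581) → (81.179,82.187) → (82.865,88.479) (closed)

[2] `<polyline>` open polyline, #ff00ff→score S432 F1814: (111.851,72.736) → (74.305,61.609) → (74.525,75.863)

[3] `<path>` cubic bezier, #ff00ff→score S432 F1814: (102.739,56.869) → (105.558,45.674) → (102.062,38.757) → (95.650,36.240) → (89.719,38.246) → (87.664,44.896) → (92.884,56.312)

; LightBurn 1.5.06
; GRBL device profile, absolute coords
G21
G90
G0 X82.865 Y88.479
M3 S432
G01 X81.179 Y94.771 F1814
G01 X76.573 Y99.377
G01 X70.281 Y101.063
G01 X63.989 Y99.377
G01 X59.383 Y94.771
G01 X57.697 Y88.479
G01 X59.383 Y82.187
G01 X63.989 Y77.581
G01 X70.281 Y75.895
G01 X76.573 Y77.581
G01 X81.179 Y82.187
G01 X82.865 Y88.479
M5
G0 X111.851 Y72.736
M3 S432
G01 X74.305 Y61.609 F1814
G01 X74.525 Y75.863
M5
G0 X102.739 Y56.869
M3 S432
G01 X105.558 Y45.674 F1814
G01 X102.062 Y38.757
G01 X95.650 Y36.240
G01 X89.719 Y38.246
G01 X87.664 Y44.896
G01 X92.884 Y56.312
M5
G0 X0.000 Y0.000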